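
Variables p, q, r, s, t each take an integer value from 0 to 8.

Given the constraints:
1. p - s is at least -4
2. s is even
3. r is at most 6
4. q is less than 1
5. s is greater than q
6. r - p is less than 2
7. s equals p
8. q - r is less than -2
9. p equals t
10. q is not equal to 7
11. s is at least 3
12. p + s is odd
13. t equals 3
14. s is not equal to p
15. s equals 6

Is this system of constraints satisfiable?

Constraint 15 fixes s = 6 and constraint 13 fixes t = 3. Constraints 7 and 9 give s = p = t, so s = t. But 6 ≠ 3 — contradiction.

Unsatisfiable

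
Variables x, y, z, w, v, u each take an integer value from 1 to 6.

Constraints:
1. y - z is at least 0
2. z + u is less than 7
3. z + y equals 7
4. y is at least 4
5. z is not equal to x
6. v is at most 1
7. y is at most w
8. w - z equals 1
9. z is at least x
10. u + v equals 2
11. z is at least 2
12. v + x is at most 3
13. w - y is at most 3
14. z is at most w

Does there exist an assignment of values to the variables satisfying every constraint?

The assignment x = 2, y = 4, z = 3, w = 4, v = 1, u = 1 works:
  constraint 1 holds since y - z = 1.
  constraint 2 holds since z + u = 4.
The rest check out directly.

Satisfiable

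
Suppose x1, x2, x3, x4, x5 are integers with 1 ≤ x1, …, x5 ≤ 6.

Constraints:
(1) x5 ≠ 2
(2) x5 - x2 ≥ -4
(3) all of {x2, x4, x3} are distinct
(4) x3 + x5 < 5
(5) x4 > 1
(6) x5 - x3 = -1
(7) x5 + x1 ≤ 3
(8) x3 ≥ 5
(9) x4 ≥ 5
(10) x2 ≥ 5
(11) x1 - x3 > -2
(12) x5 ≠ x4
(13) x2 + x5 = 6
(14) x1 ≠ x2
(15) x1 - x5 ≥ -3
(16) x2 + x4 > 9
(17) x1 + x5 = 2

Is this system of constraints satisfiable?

Unsatisfiable

Constraints 8, 9, and 10 confine each of x2, x4, x3 to the 2 values {5, 6} (the domain already gives each ≤ 6).
Constraint 3 requires all 3 of them to be distinct, but only 2 values are available — impossible by the pigeonhole principle.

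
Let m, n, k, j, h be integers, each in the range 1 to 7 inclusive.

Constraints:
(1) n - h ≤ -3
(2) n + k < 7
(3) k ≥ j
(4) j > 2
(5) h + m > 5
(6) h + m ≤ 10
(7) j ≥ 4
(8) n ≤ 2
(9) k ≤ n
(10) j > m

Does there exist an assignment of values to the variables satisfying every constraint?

Unsatisfiable

From constraints 3 and 7: k ≥ j and j ≥ 4, so k ≥ 4. From constraints 8 and 9: k ≤ n and n ≤ 2, so k ≤ 2. But 2 < 4, so no value of k works.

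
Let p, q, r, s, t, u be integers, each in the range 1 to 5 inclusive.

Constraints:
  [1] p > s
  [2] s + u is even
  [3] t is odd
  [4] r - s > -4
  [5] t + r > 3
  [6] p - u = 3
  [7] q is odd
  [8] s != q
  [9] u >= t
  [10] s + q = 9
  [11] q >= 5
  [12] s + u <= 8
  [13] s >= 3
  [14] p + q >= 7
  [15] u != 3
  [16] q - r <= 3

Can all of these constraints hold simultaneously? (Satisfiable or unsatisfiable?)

Satisfiable

Take p = 5, q = 5, r = 3, s = 4, t = 1, u = 2. Then constraint 4: r - s = -1; constraint 5: t + r = 4, and every other listed constraint is also met.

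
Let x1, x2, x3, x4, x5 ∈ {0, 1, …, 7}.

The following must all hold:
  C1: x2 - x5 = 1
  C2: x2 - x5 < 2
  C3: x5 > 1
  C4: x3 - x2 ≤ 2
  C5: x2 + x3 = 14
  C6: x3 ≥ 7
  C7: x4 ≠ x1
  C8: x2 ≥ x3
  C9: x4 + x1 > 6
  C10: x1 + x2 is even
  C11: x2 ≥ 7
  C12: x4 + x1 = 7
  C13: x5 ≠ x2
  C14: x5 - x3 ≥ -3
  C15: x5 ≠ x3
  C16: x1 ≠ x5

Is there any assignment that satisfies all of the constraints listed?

One satisfying assignment is x1 = 5, x2 = 7, x3 = 7, x4 = 2, x5 = 6.
For the less obvious constraints — constraint 1: x2 - x5 = 1; constraint 2: x2 - x5 = 1 — and the others hold by inspection.

Satisfiable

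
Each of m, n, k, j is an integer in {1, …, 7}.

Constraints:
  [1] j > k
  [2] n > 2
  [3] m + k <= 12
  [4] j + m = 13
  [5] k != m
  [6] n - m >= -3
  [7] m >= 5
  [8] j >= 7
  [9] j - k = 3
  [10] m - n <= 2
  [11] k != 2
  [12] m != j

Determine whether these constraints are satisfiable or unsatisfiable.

Setting (m, n, k, j) = (6, 6, 4, 7) satisfies everything: constraint 3: m + k = 10; constraint 4: j + m = 13, and the others follow.

Satisfiable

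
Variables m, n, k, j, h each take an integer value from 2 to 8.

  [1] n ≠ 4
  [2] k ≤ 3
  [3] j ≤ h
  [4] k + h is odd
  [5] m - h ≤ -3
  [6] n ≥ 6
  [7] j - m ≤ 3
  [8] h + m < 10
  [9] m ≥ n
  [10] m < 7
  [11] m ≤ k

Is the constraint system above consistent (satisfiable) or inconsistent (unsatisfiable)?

From constraints 6 and 9: m ≥ n and n ≥ 6, so m ≥ 6. From constraints 2 and 11: m ≤ k and k ≤ 3, so m ≤ 3. But 3 < 6, so no value of m works.

Unsatisfiable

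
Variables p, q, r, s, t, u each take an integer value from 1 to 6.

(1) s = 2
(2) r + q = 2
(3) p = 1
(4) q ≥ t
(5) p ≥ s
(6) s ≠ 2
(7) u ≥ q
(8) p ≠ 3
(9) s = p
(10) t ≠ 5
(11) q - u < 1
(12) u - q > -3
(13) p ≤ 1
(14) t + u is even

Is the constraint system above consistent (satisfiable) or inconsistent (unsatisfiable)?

Constraint 1 fixes s = 2 and constraint 3 fixes p = 1, but constraint 9 requires s = p. Since 2 ≠ 1, contradiction.

Unsatisfiable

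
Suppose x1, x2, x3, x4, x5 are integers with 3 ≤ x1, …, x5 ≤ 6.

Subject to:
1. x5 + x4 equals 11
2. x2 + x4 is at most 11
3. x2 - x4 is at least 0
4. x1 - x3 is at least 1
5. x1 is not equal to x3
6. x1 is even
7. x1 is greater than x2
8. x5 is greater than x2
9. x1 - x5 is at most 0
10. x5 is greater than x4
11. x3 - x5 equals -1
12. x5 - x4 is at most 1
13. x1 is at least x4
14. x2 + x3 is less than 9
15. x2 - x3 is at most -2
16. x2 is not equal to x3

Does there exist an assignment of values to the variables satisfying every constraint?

Constraints 3, 4, 9, 12, and 15 give x5 − x1 ≥ 0, x1 − x3 ≥ 1, x3 − x2 ≥ 2, x2 − x4 ≥ 0, x4 − x5 ≥ -1.
Adding all 5 inequalities: the left sides telescope to 0, and the right sides sum to 0 + 1 + 2 + 0 + (-1) = 2. So 0 ≥ 2, which is false.

Unsatisfiable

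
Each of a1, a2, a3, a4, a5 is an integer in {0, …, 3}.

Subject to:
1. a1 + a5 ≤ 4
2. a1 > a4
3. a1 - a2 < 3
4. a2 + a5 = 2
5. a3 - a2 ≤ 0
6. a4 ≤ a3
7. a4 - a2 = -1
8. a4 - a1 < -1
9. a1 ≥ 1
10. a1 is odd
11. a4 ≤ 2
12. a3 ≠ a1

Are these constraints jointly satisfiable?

One satisfying assignment is a1 = 3, a2 = 2, a3 = 1, a4 = 1, a5 = 0.
For the less obvious constraints — constraint 1: a1 + a5 = 3; constraint 3: a1 - a2 = 1 — and the others hold by inspection.

Satisfiable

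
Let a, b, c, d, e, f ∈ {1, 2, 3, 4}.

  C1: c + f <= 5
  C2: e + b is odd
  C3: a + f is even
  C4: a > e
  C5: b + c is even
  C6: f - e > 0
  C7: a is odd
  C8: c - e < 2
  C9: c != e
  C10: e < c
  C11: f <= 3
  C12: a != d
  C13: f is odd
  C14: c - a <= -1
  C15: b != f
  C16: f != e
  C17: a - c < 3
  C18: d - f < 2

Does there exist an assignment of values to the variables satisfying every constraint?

Setting (a, b, c, d, e, f) = (3, 4, 2, 2, 1, 3) satisfies everything: constraint 1: c + f = 5; constraint 6: f - e = 2, and the others follow.

Satisfiable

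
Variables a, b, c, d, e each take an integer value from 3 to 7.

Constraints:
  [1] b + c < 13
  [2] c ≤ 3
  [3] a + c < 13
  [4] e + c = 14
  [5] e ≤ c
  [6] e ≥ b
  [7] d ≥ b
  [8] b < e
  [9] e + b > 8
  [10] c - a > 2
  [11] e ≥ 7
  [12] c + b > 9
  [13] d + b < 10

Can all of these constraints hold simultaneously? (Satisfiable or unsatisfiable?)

From constraints 5 and 11: c ≥ e and e ≥ 7, so c ≥ 7. From constraint 2: c ≤ 3. But 3 < 7, so no value of c works.

Unsatisfiable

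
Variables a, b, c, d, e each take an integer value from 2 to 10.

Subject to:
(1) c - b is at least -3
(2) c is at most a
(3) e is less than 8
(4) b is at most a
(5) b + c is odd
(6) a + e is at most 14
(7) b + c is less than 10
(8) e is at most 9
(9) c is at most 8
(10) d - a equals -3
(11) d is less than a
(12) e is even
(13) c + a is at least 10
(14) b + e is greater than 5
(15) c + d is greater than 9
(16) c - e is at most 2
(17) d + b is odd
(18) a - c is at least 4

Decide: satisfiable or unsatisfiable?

Satisfiable

One satisfying assignment is a = 10, b = 4, c = 3, d = 7, e = 2.
For the less obvious constraints — constraint 1: c - b = -1; constraint 6: a + e = 12 — and the others hold by inspection.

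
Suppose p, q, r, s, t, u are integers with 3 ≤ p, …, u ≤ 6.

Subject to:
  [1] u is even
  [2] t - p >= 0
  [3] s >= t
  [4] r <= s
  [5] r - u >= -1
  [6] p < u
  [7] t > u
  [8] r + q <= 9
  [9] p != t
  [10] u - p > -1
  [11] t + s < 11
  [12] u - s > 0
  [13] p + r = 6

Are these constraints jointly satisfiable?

Unsatisfiable

Constraints 3, 7, and 12 give t ≤ s, s < u, u < t. Chaining: t ≤ s < u < t, which forces t < t — impossible.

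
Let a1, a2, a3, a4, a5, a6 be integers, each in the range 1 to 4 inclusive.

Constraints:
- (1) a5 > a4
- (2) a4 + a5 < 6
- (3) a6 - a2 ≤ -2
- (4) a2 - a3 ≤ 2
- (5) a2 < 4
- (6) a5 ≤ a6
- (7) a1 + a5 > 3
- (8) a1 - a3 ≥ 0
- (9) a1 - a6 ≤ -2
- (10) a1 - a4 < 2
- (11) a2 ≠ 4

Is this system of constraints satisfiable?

Constraints 3, 4, 8, and 9 give a3 − a2 ≥ -2, a2 − a6 ≥ 2, a6 − a1 ≥ 2, a1 − a3 ≥ 0.
Adding all 4 inequalities: the left sides telescope to 0, and the right sides sum to (-2) + 2 + 2 + 0 = 2. So 0 ≥ 2, which is false.

Unsatisfiable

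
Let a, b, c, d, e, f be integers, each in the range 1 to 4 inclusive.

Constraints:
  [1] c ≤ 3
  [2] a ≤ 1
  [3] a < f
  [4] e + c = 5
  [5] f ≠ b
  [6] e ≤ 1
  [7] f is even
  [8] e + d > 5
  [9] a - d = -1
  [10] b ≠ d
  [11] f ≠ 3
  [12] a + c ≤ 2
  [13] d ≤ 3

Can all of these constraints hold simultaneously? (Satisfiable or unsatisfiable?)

Unsatisfiable

From constraint 6: e ≤ 1. From constraint 1: c ≤ 3. Hence e + c ≤ 4. But constraint 4 requires e + c = 5, and 5 > 4. Contradiction.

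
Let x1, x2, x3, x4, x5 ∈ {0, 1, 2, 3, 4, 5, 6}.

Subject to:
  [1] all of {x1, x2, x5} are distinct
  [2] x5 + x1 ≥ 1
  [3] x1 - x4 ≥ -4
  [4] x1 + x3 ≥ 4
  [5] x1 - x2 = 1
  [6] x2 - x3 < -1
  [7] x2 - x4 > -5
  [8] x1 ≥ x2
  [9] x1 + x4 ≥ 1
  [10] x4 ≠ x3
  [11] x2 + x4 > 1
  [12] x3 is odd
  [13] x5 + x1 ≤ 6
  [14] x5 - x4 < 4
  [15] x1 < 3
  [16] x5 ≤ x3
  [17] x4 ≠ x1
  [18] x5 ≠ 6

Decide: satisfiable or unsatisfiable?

Setting (x1, x2, x3, x4, x5) = (1, 0, 3, 2, 3) satisfies everything: constraint 2: x5 + x1 = 4; constraint 3: x1 - x4 = -1; constraint 4: x1 + x3 = 4, and the others follow.

Satisfiable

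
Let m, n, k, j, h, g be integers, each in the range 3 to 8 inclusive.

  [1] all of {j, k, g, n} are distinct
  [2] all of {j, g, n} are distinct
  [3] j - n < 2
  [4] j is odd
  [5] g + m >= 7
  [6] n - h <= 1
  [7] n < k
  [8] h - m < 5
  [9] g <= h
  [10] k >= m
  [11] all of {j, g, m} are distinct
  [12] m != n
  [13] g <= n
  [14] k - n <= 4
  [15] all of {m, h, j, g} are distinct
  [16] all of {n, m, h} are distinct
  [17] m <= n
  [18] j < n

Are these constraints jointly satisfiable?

Satisfiable

The assignment m = 3, n = 6, k = 7, j = 5, h = 7, g = 4 works:
  constraint 3 holds since j - n = -1.
  constraint 5 holds since g + m = 7.
The rest check out directly.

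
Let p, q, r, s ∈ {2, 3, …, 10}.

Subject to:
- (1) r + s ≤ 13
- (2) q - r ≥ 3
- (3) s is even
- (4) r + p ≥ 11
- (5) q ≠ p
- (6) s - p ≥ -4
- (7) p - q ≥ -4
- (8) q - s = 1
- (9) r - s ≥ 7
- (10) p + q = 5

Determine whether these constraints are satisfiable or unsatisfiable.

Constraints 2, 6, 7, and 9 give r − s ≥ 7, s − p ≥ -4, p − q ≥ -4, q − r ≥ 3.
Adding all 4 inequalities: the left sides telescope to 0, and the right sides sum to 7 + (-4) + (-4) + 3 = 2. So 0 ≥ 2, which is false.

Unsatisfiable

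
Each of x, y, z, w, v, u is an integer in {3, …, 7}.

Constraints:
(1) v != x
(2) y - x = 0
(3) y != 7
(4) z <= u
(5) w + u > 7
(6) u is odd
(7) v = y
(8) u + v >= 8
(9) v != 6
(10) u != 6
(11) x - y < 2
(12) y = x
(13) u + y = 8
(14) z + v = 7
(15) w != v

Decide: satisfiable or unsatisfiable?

Unsatisfiable

From constraints 7 and 12, v = y = x, so v = x. But constraint 1 says v ≠ x. Contradiction.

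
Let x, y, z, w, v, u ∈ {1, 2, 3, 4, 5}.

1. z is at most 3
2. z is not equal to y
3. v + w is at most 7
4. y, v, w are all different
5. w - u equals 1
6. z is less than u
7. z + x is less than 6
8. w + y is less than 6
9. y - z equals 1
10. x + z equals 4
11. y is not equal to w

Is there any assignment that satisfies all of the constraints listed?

The assignment x = 3, y = 2, z = 1, w = 3, v = 1, u = 2 works:
  constraint 3 holds since v + w = 4.
  constraint 5 holds since w - u = 1.
The rest check out directly.

Satisfiable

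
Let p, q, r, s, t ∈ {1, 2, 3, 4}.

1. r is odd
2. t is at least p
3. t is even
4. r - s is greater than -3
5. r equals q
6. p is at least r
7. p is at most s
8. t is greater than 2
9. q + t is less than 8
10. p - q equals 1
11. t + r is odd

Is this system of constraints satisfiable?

The assignment p = 4, q = 3, r = 3, s = 4, t = 4 works:
  constraint 4 holds since r - s = -1.
  constraint 9 holds since q + t = 7.
The rest check out directly.

Satisfiable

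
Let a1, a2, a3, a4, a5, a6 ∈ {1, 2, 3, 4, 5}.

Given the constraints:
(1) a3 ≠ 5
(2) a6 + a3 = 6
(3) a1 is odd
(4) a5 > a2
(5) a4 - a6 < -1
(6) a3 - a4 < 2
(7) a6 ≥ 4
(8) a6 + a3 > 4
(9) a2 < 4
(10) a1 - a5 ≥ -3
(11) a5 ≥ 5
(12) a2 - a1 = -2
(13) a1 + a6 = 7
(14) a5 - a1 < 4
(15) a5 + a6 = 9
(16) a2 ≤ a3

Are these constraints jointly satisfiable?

Setting (a1, a2, a3, a4, a5, a6) = (3, 1, 2, 1, 5, 4) satisfies everything: constraint 2: a6 + a3 = 6; constraint 5: a4 - a6 = -3; constraint 6: a3 - a4 = 1, and the others follow.

Satisfiable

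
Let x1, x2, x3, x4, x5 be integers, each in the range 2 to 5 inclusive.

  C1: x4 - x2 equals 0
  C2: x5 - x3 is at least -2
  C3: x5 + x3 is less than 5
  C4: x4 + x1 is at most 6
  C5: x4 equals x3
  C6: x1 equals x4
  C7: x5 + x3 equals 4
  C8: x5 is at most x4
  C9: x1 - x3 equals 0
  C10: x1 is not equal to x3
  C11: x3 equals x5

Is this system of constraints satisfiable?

Unsatisfiable

From constraints 5 and 6, x1 = x4 = x3, so x1 = x3. But constraint 10 says x1 ≠ x3. Contradiction.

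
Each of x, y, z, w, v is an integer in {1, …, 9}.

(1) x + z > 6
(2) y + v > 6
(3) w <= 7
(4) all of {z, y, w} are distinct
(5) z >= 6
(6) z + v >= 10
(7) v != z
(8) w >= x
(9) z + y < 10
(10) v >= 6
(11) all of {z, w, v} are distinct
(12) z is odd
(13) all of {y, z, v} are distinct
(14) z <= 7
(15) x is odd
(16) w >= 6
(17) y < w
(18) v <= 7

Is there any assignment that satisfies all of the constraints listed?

Unsatisfiable

Constraints 3, 5, 10, 14, 16, and 18 confine each of z, w, v to the 2 values {6, 7}.
Constraint 11 requires all 3 of them to be distinct, but only 2 values are available — impossible by the pigeonhole principle.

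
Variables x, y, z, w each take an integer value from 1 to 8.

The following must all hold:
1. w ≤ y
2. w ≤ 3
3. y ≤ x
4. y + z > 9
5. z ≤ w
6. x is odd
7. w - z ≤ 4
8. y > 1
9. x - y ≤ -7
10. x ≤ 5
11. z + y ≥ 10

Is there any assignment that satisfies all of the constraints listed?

From constraints 2 and 5: z ≤ w ≤ 3. From constraints 3 and 10: y ≤ x ≤ 5. Hence z + y ≤ 8. But constraint 11 requires z + y ≥ 10, and 10 > 8. Contradiction.

Unsatisfiable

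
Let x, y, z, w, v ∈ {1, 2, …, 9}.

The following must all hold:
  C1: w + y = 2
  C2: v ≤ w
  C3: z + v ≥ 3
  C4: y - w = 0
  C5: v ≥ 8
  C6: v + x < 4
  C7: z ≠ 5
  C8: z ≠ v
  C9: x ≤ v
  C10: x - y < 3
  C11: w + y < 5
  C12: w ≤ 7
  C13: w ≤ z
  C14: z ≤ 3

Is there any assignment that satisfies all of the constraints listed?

Unsatisfiable

From constraints 2 and 5: w ≥ v and v ≥ 8, so w ≥ 8. From constraints 13 and 14: w ≤ z and z ≤ 3, so w ≤ 3. But 3 < 8, so no value of w works.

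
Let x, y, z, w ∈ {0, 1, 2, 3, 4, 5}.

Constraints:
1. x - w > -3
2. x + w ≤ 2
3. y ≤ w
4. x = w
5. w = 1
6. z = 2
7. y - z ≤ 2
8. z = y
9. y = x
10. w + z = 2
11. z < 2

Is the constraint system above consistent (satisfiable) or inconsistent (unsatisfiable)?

Constraint 6 fixes z = 2 and constraint 5 fixes w = 1. Constraints 4, 8, and 9 give z = y = x = w, so z = w. But 2 ≠ 1 — contradiction.

Unsatisfiable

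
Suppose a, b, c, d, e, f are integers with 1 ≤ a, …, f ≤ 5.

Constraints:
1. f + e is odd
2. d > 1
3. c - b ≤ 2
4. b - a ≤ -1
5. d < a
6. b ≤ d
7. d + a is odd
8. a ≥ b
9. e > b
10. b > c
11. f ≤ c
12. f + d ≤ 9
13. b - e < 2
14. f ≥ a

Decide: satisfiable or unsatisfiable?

Unsatisfiable

Constraints 5, 6, 10, 11, and 14 give b ≤ d, d < a, a ≤ f, f ≤ c, c < b. Chaining: b ≤ d < a ≤ f ≤ c < b, which forces b < b — impossible.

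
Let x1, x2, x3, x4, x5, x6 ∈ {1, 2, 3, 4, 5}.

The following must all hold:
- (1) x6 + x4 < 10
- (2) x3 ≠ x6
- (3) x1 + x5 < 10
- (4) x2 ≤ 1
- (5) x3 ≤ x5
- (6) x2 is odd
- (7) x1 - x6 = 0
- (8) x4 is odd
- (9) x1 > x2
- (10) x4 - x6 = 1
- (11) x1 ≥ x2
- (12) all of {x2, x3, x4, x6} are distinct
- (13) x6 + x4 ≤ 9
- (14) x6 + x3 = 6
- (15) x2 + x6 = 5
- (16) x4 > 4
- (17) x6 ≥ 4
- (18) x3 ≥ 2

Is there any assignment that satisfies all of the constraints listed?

One satisfying assignment is x1 = 4, x2 = 1, x3 = 2, x4 = 5, x5 = 4, x6 = 4.
For the less obvious constraints — constraint 1: x6 + x4 = 9; constraint 3: x1 + x5 = 8 — and the others hold by inspection.

Satisfiable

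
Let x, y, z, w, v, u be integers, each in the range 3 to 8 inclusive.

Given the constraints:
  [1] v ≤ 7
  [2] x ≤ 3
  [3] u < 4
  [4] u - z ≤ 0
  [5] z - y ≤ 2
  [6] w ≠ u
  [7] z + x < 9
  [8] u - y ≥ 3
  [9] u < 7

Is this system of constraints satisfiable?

Unsatisfiable

Constraints 4, 5, and 8 give z − u ≥ 0, u − y ≥ 3, y − z ≥ -2.
Adding all 3 inequalities: the left sides telescope to 0, and the right sides sum to 0 + 3 + (-2) = 1. So 0 ≥ 1, which is false.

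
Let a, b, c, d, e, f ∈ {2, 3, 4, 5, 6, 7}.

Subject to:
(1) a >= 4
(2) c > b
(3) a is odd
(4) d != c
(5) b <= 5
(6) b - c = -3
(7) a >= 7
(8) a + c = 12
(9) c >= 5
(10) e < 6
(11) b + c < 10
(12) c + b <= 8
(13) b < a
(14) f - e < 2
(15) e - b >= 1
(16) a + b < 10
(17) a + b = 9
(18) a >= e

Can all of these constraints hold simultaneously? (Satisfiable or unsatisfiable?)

Take a = 7, b = 2, c = 5, d = 2, e = 3, f = 2. Then constraint 6: b - c = -3; constraint 8: a + c = 12; constraint 11: b + c = 7, and every other listed constraint is also met.

Satisfiable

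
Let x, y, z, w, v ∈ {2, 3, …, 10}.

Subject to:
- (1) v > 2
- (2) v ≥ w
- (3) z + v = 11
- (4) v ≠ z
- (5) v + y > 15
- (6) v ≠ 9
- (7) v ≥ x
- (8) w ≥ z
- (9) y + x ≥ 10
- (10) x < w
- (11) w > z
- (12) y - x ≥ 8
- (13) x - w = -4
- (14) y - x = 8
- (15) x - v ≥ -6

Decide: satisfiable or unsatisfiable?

Satisfiable

The assignment x = 2, y = 10, z = 4, w = 6, v = 7 works:
  constraint 3 holds since z + v = 11.
  constraint 5 holds since v + y = 17.
  constraint 9 holds since y + x = 12.
The rest check out directly.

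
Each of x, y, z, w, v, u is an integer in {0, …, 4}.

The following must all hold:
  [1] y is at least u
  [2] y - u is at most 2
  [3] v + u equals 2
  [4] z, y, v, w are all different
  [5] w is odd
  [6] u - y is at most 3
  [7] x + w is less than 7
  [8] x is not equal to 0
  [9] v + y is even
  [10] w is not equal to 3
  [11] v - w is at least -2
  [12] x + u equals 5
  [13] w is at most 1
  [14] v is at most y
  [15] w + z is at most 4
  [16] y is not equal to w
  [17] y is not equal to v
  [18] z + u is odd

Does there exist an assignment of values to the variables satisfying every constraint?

Setting (x, y, z, w, v, u) = (3, 2, 3, 1, 0, 2) satisfies everything: constraint 2: y - u = 0; constraint 3: v + u = 2, and the others follow.

Satisfiable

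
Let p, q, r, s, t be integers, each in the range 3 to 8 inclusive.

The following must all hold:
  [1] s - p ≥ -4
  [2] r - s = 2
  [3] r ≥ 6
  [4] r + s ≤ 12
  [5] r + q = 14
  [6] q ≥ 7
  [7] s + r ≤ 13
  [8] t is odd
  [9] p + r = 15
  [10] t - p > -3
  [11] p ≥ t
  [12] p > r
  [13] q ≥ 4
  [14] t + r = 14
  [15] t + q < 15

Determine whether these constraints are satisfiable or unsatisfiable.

Take p = 8, q = 7, r = 7, s = 5, t = 7. Then constraint 1: s - p = -3; constraint 2: r - s = 2, and every other listed constraint is also met.

Satisfiable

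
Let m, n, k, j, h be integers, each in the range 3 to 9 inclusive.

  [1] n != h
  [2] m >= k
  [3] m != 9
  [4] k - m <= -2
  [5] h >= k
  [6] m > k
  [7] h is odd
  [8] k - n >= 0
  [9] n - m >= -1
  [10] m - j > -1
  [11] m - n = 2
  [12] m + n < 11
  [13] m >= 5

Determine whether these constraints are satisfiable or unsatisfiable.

Constraints 4, 8, and 9 give m − k ≥ 2, k − n ≥ 0, n − m ≥ -1.
Adding all 3 inequalities: the left sides telescope to 0, and the right sides sum to 2 + 0 + (-1) = 1. So 0 ≥ 1, which is false.

Unsatisfiable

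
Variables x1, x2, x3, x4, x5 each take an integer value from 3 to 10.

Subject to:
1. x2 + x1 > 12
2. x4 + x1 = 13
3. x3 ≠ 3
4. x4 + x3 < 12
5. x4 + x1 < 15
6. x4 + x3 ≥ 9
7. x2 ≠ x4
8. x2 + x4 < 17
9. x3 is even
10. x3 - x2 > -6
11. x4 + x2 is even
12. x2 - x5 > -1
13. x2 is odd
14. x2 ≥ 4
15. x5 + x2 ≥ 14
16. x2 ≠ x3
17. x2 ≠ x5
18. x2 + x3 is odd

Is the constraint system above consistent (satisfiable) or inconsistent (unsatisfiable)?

Try x1 = 6, x2 = 9, x3 = 4, x4 = 7, x5 = 8.
Check constraint 1: x2 + x1 = 15; constraint 2: x4 + x1 = 13. The remaining constraints are straightforward to verify.

Satisfiable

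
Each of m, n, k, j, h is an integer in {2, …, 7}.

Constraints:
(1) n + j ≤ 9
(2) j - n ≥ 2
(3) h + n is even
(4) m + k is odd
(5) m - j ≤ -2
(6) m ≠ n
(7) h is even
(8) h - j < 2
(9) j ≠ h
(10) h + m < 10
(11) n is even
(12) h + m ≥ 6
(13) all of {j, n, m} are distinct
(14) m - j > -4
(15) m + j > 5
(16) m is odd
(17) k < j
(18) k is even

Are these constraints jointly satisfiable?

The assignment m = 3, n = 2, k = 2, j = 5, h = 6 works:
  constraint 1 holds since n + j = 7.
  constraint 2 holds since j - n = 3.
  constraint 5 holds since m - j = -2.
The rest check out directly.

Satisfiable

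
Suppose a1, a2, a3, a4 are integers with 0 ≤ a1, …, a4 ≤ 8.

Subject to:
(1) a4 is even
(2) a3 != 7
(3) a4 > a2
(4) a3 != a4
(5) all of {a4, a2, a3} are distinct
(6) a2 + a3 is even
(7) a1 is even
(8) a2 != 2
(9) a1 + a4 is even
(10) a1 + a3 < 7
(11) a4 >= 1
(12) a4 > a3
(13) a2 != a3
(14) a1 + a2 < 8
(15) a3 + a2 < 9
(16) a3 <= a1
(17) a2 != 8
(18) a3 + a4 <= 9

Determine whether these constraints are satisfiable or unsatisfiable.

Satisfiable

The assignment a1 = 2, a2 = 4, a3 = 2, a4 = 6 works:
  constraint 10 holds since a1 + a3 = 4.
  constraint 14 holds since a1 + a2 = 6.
  constraint 15 holds since a3 + a2 = 6.
The rest check out directly.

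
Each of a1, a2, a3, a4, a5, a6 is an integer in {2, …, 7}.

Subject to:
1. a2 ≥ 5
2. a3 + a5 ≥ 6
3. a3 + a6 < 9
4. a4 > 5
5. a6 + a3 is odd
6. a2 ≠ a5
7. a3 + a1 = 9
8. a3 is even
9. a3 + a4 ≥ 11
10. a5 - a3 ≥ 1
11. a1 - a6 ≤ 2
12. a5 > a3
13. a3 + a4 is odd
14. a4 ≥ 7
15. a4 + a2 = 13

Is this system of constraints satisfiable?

Satisfiable

Try a1 = 5, a2 = 6, a3 = 4, a4 = 7, a5 = 5, a6 = 3.
Check constraint 2: a3 + a5 = 9; constraint 3: a3 + a6 = 7. The remaining constraints are straightforward to verify.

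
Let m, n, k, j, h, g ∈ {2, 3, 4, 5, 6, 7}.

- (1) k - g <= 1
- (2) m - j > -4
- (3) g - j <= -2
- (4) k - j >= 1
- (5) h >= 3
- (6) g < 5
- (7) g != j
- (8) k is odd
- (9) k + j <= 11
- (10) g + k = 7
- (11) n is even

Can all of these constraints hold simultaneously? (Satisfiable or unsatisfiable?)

Constraints 1, 3, and 4 give g − k ≥ -1, k − j ≥ 1, j − g ≥ 2.
Adding all 3 inequalities: the left sides telescope to 0, and the right sides sum to (-1) + 1 + 2 = 2. So 0 ≥ 2, which is false.

Unsatisfiable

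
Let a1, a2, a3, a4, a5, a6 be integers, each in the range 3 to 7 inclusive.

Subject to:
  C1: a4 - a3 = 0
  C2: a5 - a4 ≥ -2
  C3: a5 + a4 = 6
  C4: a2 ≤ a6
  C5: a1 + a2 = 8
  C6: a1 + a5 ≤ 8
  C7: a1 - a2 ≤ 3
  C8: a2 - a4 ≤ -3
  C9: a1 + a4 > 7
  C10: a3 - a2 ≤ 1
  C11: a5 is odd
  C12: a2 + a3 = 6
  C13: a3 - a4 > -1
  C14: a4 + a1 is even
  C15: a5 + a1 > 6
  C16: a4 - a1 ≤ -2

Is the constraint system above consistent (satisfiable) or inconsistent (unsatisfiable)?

Constraints 7, 8, and 16 give a2 − a1 ≥ -3, a1 − a4 ≥ 2, a4 − a2 ≥ 3.
Adding all 3 inequalities: the left sides telescope to 0, and the right sides sum to (-3) + 2 + 3 = 2. So 0 ≥ 2, which is false.

Unsatisfiable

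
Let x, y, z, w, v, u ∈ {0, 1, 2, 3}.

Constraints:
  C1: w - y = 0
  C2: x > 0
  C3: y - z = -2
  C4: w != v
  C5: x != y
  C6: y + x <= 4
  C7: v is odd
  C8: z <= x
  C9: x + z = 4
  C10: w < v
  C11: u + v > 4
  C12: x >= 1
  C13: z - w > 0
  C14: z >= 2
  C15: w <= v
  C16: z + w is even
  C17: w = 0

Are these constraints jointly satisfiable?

Satisfiable

Try x = 2, y = 0, z = 2, w = 0, v = 3, u = 3.
Check constraint 1: w - y = 0; constraint 3: y - z = -2; constraint 6: y + x = 2. The remaining constraints are straightforward to verify.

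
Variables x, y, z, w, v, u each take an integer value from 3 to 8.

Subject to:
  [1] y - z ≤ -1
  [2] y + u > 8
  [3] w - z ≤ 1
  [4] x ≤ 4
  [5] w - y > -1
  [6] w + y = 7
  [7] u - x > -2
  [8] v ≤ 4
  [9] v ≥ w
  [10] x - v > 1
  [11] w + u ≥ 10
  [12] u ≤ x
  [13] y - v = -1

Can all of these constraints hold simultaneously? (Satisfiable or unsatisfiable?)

From constraints 8 and 9: w ≤ v ≤ 4. From constraints 4 and 12: u ≤ x ≤ 4. Hence w + u ≤ 8. But constraint 11 requires w + u ≥ 10, and 10 > 8. Contradiction.

Unsatisfiable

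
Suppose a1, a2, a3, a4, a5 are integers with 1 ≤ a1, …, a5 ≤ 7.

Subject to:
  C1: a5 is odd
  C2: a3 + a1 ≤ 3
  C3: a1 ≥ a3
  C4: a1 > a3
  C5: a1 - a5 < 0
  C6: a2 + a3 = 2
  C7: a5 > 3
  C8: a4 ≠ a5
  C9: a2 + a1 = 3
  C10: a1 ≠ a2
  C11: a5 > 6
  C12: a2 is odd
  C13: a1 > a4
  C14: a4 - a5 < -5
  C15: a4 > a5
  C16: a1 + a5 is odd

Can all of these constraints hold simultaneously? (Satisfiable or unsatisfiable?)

Unsatisfiable

Constraints 5, 13, and 15 give a1 < a5, a5 < a4, a4 < a1. Chaining: a1 < a5 < a4 < a1, which forces a1 < a1 — impossible.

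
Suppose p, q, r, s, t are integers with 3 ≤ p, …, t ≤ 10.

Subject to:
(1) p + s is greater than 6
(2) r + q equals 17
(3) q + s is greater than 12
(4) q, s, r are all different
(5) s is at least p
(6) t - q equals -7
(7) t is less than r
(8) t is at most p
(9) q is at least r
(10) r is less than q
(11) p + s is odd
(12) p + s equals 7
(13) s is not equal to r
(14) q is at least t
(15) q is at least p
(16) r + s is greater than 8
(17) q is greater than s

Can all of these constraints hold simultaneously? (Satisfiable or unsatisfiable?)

Satisfiable

The assignment p = 3, q = 10, r = 7, s = 4, t = 3 works:
  constraint 1 holds since p + s = 7.
  constraint 2 holds since r + q = 17.
  constraint 3 holds since q + s = 14.
The rest check out directly.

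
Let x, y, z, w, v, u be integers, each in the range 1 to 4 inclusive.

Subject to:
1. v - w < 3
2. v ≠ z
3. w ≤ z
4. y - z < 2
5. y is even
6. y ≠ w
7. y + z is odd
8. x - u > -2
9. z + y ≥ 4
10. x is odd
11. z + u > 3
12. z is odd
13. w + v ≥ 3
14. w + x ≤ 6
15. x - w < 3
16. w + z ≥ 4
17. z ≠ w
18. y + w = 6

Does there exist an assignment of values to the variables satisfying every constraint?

Satisfiable

Take x = 3, y = 4, z = 3, w = 2, v = 4, u = 3. Then constraint 1: v - w = 2; constraint 4: y - z = 1; constraint 8: x - u = 0, and every other listed constraint is also met.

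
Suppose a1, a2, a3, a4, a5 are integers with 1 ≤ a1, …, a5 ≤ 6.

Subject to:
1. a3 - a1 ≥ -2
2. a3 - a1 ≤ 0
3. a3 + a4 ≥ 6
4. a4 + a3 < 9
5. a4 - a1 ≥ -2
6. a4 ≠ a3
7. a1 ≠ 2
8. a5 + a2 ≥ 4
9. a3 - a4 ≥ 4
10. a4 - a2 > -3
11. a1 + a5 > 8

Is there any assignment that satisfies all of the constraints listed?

Constraints 2, 5, and 9 give a4 − a1 ≥ -2, a1 − a3 ≥ 0, a3 − a4 ≥ 4.
Adding all 3 inequalities: the left sides telescope to 0, and the right sides sum to (-2) + 0 + 4 = 2. So 0 ≥ 2, which is false.

Unsatisfiable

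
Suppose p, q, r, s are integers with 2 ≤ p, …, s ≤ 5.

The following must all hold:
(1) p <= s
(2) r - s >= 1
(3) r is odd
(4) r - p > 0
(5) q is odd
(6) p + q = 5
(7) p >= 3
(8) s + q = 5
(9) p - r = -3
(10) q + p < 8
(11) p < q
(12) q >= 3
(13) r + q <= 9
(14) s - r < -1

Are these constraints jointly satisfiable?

From constraints 1 and 7: s ≥ p ≥ 3. From constraint 12: q ≥ 3. Hence s + q ≥ 6. But constraint 8 requires s + q = 5, and 5 < 6. Contradiction.

Unsatisfiable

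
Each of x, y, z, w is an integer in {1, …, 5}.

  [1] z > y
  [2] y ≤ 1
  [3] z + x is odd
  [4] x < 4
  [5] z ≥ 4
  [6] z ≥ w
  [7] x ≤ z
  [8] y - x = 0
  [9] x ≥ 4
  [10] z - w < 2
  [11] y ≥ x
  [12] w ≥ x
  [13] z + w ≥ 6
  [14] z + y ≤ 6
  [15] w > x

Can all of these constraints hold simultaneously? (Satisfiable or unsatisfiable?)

From constraint 5: z ≥ 4. From constraints 9 and 11: y ≥ x ≥ 4. Hence z + y ≥ 8. But constraint 14 requires z + y ≤ 6, and 6 < 8. Contradiction.

Unsatisfiable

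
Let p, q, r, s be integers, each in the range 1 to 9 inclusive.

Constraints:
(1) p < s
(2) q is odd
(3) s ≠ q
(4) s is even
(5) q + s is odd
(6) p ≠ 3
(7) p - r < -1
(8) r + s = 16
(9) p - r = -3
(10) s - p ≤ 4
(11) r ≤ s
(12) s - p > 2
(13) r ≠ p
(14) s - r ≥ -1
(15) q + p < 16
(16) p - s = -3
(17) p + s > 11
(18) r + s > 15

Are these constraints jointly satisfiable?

Setting (p, q, r, s) = (5, 9, 8, 8) satisfies everything: constraint 7: p - r = -3; constraint 8: r + s = 16, and the others follow.

Satisfiable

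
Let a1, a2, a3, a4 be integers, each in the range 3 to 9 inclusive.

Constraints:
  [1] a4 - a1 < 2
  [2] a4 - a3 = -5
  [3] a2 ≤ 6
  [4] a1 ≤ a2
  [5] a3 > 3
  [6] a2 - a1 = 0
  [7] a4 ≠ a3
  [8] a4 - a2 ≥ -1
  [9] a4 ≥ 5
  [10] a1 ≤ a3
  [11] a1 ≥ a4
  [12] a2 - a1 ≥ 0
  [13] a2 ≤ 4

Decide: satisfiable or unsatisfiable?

Unsatisfiable

From constraints 9 and 11: a1 ≥ a4 and a4 ≥ 5, so a1 ≥ 5. From constraints 4 and 13: a1 ≤ a2 and a2 ≤ 4, so a1 ≤ 4. But 4 < 5, so no value of a1 works.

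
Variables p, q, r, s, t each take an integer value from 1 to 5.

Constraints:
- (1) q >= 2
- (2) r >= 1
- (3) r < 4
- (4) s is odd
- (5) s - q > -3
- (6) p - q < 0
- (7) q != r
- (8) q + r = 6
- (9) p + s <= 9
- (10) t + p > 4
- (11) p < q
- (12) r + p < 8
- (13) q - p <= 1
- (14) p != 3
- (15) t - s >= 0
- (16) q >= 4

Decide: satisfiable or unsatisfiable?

Satisfiable

Try p = 4, q = 5, r = 1, s = 3, t = 3.
Check constraint 5: s - q = -2; constraint 6: p - q = -1. The remaining constraints are straightforward to verify.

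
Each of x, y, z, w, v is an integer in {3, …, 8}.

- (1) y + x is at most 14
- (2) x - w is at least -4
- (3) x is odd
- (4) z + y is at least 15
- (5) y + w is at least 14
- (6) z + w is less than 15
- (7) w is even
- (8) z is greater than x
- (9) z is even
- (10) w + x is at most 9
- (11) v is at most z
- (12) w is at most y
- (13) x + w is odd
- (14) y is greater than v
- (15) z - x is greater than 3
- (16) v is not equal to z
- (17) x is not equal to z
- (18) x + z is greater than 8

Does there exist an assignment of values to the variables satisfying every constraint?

Satisfiable

Setting (x, y, z, w, v) = (3, 8, 8, 6, 4) satisfies everything: constraint 1: y + x = 11; constraint 2: x - w = -3; constraint 4: z + y = 16, and the others follow.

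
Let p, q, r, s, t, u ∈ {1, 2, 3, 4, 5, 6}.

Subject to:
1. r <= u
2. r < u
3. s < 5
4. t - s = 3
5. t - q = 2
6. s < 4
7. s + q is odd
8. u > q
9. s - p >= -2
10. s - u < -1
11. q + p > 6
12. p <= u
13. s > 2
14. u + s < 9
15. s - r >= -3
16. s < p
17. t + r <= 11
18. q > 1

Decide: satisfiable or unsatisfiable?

Satisfiable

One satisfying assignment is p = 4, q = 4, r = 4, s = 3, t = 6, u = 5.
For the less obvious constraints — constraint 4: t - s = 3; constraint 5: t - q = 2 — and the others hold by inspection.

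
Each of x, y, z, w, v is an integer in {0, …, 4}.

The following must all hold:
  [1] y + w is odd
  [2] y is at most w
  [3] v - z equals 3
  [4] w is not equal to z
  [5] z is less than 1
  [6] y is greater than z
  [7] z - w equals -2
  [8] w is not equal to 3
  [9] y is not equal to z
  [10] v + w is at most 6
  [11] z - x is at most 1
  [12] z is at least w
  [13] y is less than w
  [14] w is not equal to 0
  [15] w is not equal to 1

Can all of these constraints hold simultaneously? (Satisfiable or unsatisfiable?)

Constraints 6, 12, and 13 give y < w, w ≤ z, z < y. Chaining: y < w ≤ z < y, which forces y < y — impossible.

Unsatisfiable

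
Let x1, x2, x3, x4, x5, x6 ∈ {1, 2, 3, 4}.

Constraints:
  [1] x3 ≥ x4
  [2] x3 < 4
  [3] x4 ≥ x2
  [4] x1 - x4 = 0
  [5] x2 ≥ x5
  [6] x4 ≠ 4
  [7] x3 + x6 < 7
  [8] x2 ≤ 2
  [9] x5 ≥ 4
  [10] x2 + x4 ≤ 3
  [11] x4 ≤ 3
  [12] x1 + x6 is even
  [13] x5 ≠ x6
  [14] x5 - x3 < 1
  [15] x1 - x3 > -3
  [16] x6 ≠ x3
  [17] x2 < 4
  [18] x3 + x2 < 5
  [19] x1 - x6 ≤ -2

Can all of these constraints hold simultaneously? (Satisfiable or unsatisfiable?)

From constraints 5 and 9: x2 ≥ x5 and x5 ≥ 4, so x2 ≥ 4. From constraints 3 and 11: x2 ≤ x4 and x4 ≤ 3, so x2 ≤ 3. But 3 < 4, so no value of x2 works.

Unsatisfiable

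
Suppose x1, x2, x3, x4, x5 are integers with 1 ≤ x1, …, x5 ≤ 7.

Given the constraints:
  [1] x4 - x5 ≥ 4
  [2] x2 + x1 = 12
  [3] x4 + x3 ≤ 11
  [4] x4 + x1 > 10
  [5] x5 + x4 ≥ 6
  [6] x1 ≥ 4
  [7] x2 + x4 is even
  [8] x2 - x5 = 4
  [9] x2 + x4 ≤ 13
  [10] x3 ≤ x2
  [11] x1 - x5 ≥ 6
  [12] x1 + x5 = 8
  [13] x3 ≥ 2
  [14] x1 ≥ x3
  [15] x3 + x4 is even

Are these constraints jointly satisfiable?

One satisfying assignment is x1 = 7, x2 = 5, x3 = 5, x4 = 5, x5 = 1.
For the less obvious constraints — constraint 1: x4 - x5 = 4; constraint 2: x2 + x1 = 12 — and the others hold by inspection.

Satisfiable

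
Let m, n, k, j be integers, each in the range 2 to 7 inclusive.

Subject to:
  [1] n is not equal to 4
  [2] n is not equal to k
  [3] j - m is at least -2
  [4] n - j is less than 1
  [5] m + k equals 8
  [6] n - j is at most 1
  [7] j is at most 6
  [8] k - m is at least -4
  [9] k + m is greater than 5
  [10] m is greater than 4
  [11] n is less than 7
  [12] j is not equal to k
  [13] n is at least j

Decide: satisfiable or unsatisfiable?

Satisfiable

Take m = 6, n = 6, k = 2, j = 6. Then constraint 3: j - m = 0; constraint 4: n - j = 0, and every other listed constraint is also met.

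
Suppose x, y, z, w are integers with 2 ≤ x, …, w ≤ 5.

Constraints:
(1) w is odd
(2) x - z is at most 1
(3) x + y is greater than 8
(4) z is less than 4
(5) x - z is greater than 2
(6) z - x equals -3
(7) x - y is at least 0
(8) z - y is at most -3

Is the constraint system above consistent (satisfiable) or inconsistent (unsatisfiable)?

Constraints 2, 7, and 8 give z − x ≥ -1, x − y ≥ 0, y − z ≥ 3.
Adding all 3 inequalities: the left sides telescope to 0, and the right sides sum to (-1) + 0 + 3 = 2. So 0 ≥ 2, which is false.

Unsatisfiable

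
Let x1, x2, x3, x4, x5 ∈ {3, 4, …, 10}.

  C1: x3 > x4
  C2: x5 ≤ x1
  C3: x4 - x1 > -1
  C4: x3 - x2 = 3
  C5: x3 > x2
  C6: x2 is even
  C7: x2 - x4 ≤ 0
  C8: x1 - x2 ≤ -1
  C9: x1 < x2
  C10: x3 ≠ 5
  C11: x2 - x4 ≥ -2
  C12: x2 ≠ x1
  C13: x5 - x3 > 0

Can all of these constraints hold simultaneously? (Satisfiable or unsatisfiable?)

Unsatisfiable

Constraints 1, 2, 7, 9, and 13 give x2 ≤ x4, x4 < x3, x3 < x5, x5 ≤ x1, x1 < x2. Chaining: x2 ≤ x4 < x3 < x5 ≤ x1 < x2, which forces x2 < x2 — impossible.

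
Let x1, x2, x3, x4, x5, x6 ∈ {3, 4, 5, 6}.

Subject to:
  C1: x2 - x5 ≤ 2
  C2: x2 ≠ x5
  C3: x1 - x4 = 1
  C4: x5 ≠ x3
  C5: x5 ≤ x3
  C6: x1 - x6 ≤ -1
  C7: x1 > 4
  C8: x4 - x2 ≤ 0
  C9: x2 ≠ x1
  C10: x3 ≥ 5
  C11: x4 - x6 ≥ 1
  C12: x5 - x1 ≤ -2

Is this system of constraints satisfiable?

Constraints 1, 6, 8, 11, and 12 give x5 − x2 ≥ -2, x2 − x4 ≥ 0, x4 − x6 ≥ 1, x6 − x1 ≥ 1, x1 − x5 ≥ 2.
Adding all 5 inequalities: the left sides telescope to 0, and the right sides sum to (-2) + 0 + 1 + 1 + 2 = 2. So 0 ≥ 2, which is false.

Unsatisfiable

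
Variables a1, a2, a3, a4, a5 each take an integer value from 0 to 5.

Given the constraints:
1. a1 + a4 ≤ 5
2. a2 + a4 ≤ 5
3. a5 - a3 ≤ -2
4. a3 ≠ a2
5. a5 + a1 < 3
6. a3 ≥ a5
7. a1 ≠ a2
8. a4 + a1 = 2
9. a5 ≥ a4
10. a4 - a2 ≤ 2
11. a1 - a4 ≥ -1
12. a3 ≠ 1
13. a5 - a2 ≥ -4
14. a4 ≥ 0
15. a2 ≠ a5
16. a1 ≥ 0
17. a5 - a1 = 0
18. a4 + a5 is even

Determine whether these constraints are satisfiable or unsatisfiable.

Take a1 = 1, a2 = 2, a3 = 4, a4 = 1, a5 = 1. Then constraint 1: a1 + a4 = 2; constraint 2: a2 + a4 = 3, and every other listed constraint is also met.

Satisfiable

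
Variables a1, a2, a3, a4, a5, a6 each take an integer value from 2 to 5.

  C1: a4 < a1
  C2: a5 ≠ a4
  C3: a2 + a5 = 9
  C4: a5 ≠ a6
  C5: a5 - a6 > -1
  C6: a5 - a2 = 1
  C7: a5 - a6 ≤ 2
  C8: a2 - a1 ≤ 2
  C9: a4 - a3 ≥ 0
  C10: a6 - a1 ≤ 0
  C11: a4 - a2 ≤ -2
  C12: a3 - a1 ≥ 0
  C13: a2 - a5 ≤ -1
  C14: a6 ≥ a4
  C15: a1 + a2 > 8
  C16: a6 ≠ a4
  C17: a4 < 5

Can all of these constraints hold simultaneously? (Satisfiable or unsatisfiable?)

Constraints 7, 9, 10, 11, 12, and 13 give a4 − a3 ≥ 0, a3 − a1 ≥ 0, a1 − a6 ≥ 0, a6 − a5 ≥ -2, a5 − a2 ≥ 1, a2 − a4 ≥ 2.
Adding all 6 inequalities: the left sides telescope to 0, and the right sides sum to 0 + 0 + 0 + (-2) + 1 + 2 = 1. So 0 ≥ 1, which is false.

Unsatisfiable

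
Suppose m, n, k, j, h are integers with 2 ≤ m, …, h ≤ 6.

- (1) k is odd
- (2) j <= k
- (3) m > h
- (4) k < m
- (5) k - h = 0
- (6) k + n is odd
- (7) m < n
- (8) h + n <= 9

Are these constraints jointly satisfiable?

The assignment m = 5, n = 6, k = 3, j = 3, h = 3 works:
  constraint 1 holds since k = 3 is odd.
  constraint 5 holds since k - h = 0.
  constraint 8 holds since h + n = 9.
The rest check out directly.

Satisfiable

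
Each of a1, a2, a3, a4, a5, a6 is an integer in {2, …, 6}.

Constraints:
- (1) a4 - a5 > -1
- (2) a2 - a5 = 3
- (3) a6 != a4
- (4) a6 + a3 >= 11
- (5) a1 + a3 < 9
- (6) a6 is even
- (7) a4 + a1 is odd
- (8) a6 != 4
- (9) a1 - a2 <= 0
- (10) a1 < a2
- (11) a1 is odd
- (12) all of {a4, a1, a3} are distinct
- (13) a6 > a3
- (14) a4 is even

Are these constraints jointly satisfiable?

Satisfiable

Take a1 = 3, a2 = 5, a3 = 5, a4 = 2, a5 = 2, a6 = 6. Then constraint 1: a4 - a5 = 0; constraint 2: a2 - a5 = 3, and every other listed constraint is also met.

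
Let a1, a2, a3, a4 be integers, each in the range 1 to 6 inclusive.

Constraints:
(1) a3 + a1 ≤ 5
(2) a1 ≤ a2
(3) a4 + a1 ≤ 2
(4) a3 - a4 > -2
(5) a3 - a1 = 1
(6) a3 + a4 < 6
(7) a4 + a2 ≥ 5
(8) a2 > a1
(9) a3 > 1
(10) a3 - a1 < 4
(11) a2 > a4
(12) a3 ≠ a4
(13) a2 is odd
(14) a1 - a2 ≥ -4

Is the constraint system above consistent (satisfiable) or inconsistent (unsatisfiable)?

Satisfiable

The assignment a1 = 1, a2 = 5, a3 = 2, a4 = 1 works:
  constraint 1 holds since a3 + a1 = 3.
  constraint 3 holds since a4 + a1 = 2.
  constraint 4 holds since a3 - a4 = 1.
The rest check out directly.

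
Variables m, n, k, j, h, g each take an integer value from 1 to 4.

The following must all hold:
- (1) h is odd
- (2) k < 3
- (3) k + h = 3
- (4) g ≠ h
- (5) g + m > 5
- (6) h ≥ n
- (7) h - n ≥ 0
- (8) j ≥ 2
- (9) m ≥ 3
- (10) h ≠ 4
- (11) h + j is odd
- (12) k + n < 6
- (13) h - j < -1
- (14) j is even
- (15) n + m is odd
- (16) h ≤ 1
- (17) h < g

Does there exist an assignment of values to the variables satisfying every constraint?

The assignment m = 4, n = 1, k = 2, j = 4, h = 1, g = 3 works:
  constraint 3 holds since k + h = 3.
  constraint 5 holds since g + m = 7.
The rest check out directly.

Satisfiable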